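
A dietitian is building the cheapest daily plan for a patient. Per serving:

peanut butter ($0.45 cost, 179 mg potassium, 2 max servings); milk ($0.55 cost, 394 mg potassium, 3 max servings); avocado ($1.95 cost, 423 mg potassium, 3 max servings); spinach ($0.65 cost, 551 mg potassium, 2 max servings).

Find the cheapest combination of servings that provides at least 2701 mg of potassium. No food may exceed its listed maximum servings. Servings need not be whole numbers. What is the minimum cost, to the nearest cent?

$4.12

Cost per mg of potassium: spinach $0.0012, milk $0.0014, peanut butter $0.0025, avocado $0.0046.
Take 2 servings of spinach: +1102.0 mg potassium for $1.30 (total $1.30, still need 1599.0 mg).
Take 3 servings of milk: +1182.0 mg potassium for $1.65 (total $2.95, still need 417.0 mg).
Take 2 servings of peanut butter: +358.0 mg potassium for $0.90 (total $3.85, still need 59.0 mg).
Take 0.1395 servings of avocado: +59.0 mg potassium for $0.27 (total $4.12, still need 0.0 mg).
Greedy by cheapest-per-mg is optimal for a single linear constraint, so the minimum cost is $4.12.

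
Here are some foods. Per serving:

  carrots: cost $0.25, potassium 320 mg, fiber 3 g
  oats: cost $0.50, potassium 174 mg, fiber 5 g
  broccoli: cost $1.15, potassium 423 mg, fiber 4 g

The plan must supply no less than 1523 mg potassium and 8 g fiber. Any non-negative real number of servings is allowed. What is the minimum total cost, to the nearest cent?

$1.19

At the optimum either one food covers both requirements or two foods hit both targets exactly; no other combination can be cheaper.
carrots only: max(1523/320, 8/3) = 4.759 servings → $1.19.
oats only: max(1523/174, 8/5) = 8.753 servings → $4.38.
broccoli only: max(1523/423, 8/4) = 3.6 servings → $4.14.
carrots + oats: the both-tight solution has a negative serving — not a feasible corner.
carrots + broccoli: the both-tight solution has a negative serving — not a feasible corner.
oats + broccoli: intersection lies outside the first quadrant.
Cheapest feasible corner: $1.19.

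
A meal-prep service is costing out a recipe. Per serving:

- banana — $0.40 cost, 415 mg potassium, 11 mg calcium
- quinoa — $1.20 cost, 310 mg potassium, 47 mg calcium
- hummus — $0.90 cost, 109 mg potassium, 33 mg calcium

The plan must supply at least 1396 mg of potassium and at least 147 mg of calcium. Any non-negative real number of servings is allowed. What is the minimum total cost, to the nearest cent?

$3.90

This is a tiny linear program; its minimum lies at a vertex of the feasible set. List the vertices and price them.
banana only: max(1396/415, 147/11) = 13.36 servings → $5.35.
quinoa only: max(1396/310, 147/47) = 4.503 servings → $5.40.
hummus only: max(1396/109, 147/33) = 12.81 servings → $11.53.
banana + quinoa with both tight: 1.245 servings and 2.836 servings → $3.90.
banana + hummus with both tight: 2.404 servings and 3.653 servings → $4.25.
quinoa + hummus with both targets exact would need a negative amount; discard.
So the least-cost plan costs $3.90.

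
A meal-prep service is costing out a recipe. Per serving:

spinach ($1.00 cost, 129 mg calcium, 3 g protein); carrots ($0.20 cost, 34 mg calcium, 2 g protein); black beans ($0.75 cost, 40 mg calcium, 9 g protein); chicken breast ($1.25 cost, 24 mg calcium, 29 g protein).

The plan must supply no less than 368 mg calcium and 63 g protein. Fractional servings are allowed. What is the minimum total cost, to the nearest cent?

$3.83

Check every corner: each single food scaled to meet both minima, and each pair solved so both constraints bind.
spinach only: max(368/129, 63/3) = 21 servings → $21.00.
carrots only: max(368/34, 63/2) = 31.5 servings → $6.30.
black beans only: max(368/40, 63/9) = 9.2 servings → $6.90.
chicken breast only: max(368/24, 63/29) = 15.33 servings → $19.17.
spinach + carrots: the both-tight solution has a negative serving — not a feasible corner.
spinach + black beans with both tight: 0.7608 servings and 6.746 servings → $5.82.
spinach + chicken breast with both tight: 2.497 servings and 1.914 servings → $4.89.
carrots + black beans with both tight: 3.504 servings and 6.221 servings → $5.37.
carrots + chicken breast with both tight: 9.765 servings and 1.499 servings → $3.83.
black beans + chicken breast with both targets exact would need a negative amount; discard.
The minimum over all feasible corners is $3.83.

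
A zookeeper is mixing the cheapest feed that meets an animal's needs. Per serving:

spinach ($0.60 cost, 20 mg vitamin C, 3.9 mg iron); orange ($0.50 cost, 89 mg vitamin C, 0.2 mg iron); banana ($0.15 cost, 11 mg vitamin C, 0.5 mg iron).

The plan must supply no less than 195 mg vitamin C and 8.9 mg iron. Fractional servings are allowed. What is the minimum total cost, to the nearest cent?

$2.17

For a min-cost LP with two ≥-constraints, a basic feasible solution has at most two positive variables.
spinach only: max(195/20, 8.9/3.9) = 9.75 servings → $5.85.
orange only: max(195/89, 8.9/0.2) = 44.5 servings → $22.25.
banana only: max(195/11, 8.9/0.5) = 17.8 servings → $2.67.
spinach + orange with both tight: 2.195 servings and 1.698 servings → $2.17.
spinach + banana with both tight: 0.01216 servings and 17.71 servings → $2.66.
orange + banana with both targets exact would need a negative amount; discard.
The minimum over all feasible corners is $2.17.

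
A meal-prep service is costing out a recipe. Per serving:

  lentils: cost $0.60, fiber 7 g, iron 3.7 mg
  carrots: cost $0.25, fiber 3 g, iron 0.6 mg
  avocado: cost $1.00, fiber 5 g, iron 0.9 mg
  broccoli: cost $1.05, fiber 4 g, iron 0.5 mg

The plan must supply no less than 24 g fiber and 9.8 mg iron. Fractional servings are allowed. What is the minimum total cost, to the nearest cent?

$2.04

Compare the cost at each extreme point of the feasible region.
lentils only: max(24/7, 9.8/3.7) = 3.429 servings → $2.06.
carrots only: max(24/3, 9.8/0.6) = 16.33 servings → $4.08.
avocado only: max(24/5, 9.8/0.9) = 10.89 servings → $10.89.
broccoli only: max(24/4, 9.8/0.5) = 19.6 servings → $20.58.
lentils + carrots with both tight: 2.174 servings and 2.928 servings → $2.04.
lentils + avocado with both tight: 2.246 servings and 1.656 servings → $3.00.
lentils + broccoli with both tight: 2.407 servings and 1.788 servings → $3.32.
carrots + avocado with both targets exact would need a negative amount; discard.
carrots + broccoli: intersection lies outside the first quadrant.
avocado + broccoli with both targets exact would need a negative amount; discard.
So the least-cost plan costs $2.04.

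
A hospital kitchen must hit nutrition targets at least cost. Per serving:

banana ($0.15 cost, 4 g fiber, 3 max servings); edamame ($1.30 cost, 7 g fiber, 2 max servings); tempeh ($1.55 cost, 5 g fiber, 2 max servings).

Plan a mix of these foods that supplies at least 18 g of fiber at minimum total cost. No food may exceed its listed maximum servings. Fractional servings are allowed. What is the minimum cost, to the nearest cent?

Cost per g of fiber: banana $0.0375, edamame $0.1857, tempeh $0.3100.
Take 3 servings of banana: +12.0 g fiber for $0.45 (total $0.45, still need 6.0 g).
Take 0.8571 servings of edamame: +6.0 g fiber for $1.11 (total $1.56, still need 0.0 g).
Greedy by cheapest-per-g is optimal for a single linear constraint, so the minimum cost is $1.56.

$1.56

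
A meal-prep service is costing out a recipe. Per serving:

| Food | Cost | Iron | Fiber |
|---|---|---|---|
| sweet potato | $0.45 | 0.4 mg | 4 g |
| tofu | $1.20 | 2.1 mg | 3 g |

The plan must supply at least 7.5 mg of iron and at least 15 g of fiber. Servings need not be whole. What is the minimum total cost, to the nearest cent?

This is a tiny linear program; its minimum lies at a vertex of the feasible set. List the vertices and price them.
sweet potato only: max(7.5/0.4, 15/4) = 18.75 servings → $8.44.
tofu only: max(7.5/2.1, 15/3) = 5 servings → $6.00.
sweet potato + tofu with both tight: 1.25 servings and 3.333 servings → $4.56.
So the least-cost plan costs $4.56.

$4.56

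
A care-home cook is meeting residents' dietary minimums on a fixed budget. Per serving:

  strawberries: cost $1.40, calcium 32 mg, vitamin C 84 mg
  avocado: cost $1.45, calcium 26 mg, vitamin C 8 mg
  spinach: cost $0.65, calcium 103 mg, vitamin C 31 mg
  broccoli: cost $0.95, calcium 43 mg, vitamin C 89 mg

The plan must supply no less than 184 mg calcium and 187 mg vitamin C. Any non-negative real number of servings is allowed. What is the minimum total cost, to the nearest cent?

$2.34

An LP optimum is at a vertex; with two nutrient constraints at most two foods are used. Check each candidate.
strawberries only: max(184/32, 187/84) = 5.75 servings → $8.05.
avocado only: max(184/26, 187/8) = 23.38 servings → $33.89.
spinach only: max(184/103, 187/31) = 6.032 servings → $3.92.
broccoli only: max(184/43, 187/89) = 4.279 servings → $4.07.
strawberries + avocado with both tight: 1.758 servings and 4.913 servings → $9.59.
strawberries + spinach with both tight: 1.77 servings and 1.237 servings → $3.28.
strawberries + broccoli: intersection lies outside the first quadrant.
avocado + spinach with both targets exact would need a negative amount; discard.
avocado + broccoli with both tight: 4.231 servings and 1.721 servings → $7.77.
spinach + broccoli with both tight: 1.064 servings and 1.731 servings → $2.34.
So the least-cost plan costs $2.34.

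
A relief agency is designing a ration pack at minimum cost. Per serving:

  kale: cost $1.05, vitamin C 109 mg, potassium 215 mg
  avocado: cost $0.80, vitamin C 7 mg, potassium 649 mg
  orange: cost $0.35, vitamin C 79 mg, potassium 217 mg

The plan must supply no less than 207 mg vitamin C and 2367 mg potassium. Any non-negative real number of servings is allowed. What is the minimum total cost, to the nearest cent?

$3.11

Minimising a linear cost over {vitamin C ≥ 207, potassium ≥ 2367, servings ≥ 0} — the optimum is at a vertex, using one or two foods.
kale only: max(207/109, 2367/215) = 11.01 servings → $11.56.
avocado only: max(207/7, 2367/649) = 29.57 servings → $23.66.
orange only: max(207/79, 2367/217) = 10.91 servings → $3.82.
kale + avocado with both tight: 1.701 servings and 3.084 servings → $4.25.
kale + orange: the both-tight solution has a negative serving — not a feasible corner.
avocado + orange with both tight: 2.856 servings and 2.367 servings → $3.11.
The minimum over all feasible corners is $3.11.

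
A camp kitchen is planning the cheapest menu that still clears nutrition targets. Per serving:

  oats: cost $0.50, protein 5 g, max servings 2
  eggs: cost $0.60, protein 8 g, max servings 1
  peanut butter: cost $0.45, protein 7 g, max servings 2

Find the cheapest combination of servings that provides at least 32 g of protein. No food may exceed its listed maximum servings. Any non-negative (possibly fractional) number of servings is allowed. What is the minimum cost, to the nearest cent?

$2.50

Cost per g of protein: peanut butter $0.0643, eggs $0.0750, oats $0.1000.
Take 2 servings of peanut butter: +14.0 g protein for $0.90 (total $0.90, still need 18.0 g).
Take 1 serving of eggs: +8.0 g protein for $0.60 (total $1.50, still need 10.0 g).
Take 2 servings of oats: +10.0 g protein for $1.00 (total $2.50, still need 0.0 g).
Greedy by cheapest-per-g is optimal for a single linear constraint, so the minimum cost is $2.50.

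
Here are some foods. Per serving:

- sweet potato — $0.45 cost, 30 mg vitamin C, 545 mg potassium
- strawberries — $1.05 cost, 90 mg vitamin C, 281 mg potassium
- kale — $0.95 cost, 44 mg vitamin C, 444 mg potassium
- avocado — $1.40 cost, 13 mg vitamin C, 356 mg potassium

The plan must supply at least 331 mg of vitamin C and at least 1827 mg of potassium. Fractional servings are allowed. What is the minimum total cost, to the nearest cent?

$4.04

A basic optimal solution has at most two foods positive. Try each food alone and each pair with both targets met exactly.
sweet potato only: max(331/30, 1827/545) = 11.03 servings → $4.96.
strawberries only: max(331/90, 1827/281) = 6.502 servings → $6.83.
kale only: max(331/44, 1827/444) = 7.523 servings → $7.15.
avocado only: max(331/13, 1827/356) = 25.46 servings → $35.65.
sweet potato + strawberries with both tight: 1.758 servings and 3.092 servings → $4.04.
sweet potato + kale: intersection lies outside the first quadrant.
sweet potato + avocado with both targets exact would need a negative amount; discard.
strawberries + kale with both tight: 2.413 servings and 2.588 servings → $4.99.
strawberries + avocado with both tight: 3.314 servings and 2.516 servings → $7.00.
kale + avocado: the both-tight solution has a negative serving — not a feasible corner.
Cheapest feasible corner: $4.04.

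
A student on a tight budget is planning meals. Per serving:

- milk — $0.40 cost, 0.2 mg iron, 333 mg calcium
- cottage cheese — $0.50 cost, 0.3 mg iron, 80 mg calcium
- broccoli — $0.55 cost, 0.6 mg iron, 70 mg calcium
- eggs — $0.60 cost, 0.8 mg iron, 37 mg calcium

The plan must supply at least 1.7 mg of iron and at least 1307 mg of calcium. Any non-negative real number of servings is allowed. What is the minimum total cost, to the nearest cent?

$2.22

Check every corner: each single food scaled to meet both minima, and each pair solved so both constraints bind.
milk only: max(1.7/0.2, 1307/333) = 8.5 servings → $3.40.
cottage cheese only: max(1.7/0.3, 1307/80) = 16.34 servings → $8.17.
broccoli only: max(1.7/0.6, 1307/70) = 18.67 servings → $10.27.
eggs only: max(1.7/0.8, 1307/37) = 35.32 servings → $21.19.
milk + cottage cheese with both tight: 3.052 servings and 3.632 servings → $3.04.
milk + broccoli with both tight: 3.58 servings and 1.64 servings → $2.33.
milk + eggs with both tight: 3.794 servings and 1.176 servings → $2.22.
cottage cheese + broccoli: the both-tight solution has a negative serving — not a feasible corner.
cottage cheese + eggs: the both-tight solution has a negative serving — not a feasible corner.
broccoli + eggs with both targets exact would need a negative amount; discard.
The minimum over all feasible corners is $2.22.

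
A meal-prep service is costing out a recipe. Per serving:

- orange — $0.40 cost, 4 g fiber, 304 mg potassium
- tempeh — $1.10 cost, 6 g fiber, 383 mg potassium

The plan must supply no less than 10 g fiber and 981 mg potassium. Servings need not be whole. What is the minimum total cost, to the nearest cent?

This is a tiny linear program; its minimum lies at a vertex of the feasible set. List the vertices and price them.
orange only: max(10/4, 981/304) = 3.227 servings → $1.29.
tempeh only: max(10/6, 981/383) = 2.561 servings → $2.82.
orange + tempeh: intersection lies outside the first quadrant.
Cheapest feasible corner: $1.29.

$1.29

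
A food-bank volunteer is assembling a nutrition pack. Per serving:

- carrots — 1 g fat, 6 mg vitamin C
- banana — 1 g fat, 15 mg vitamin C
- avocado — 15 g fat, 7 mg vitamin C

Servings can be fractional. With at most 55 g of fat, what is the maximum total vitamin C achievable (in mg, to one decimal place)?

825.0 mg

Vitamin C per g fat: banana 15, carrots 6, avocado 0.4667.
With no serving limits, spend the whole fat allowance on banana: 55 g / 1 g × 15 mg = 825.0 mg.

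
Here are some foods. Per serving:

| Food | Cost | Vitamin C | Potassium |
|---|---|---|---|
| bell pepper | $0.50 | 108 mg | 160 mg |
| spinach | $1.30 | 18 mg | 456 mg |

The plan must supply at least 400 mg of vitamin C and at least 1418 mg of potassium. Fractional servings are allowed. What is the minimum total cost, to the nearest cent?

$4.19

For a min-cost LP with two ≥-constraints, a basic feasible solution has at most two positive variables.
bell pepper only: max(400/108, 1418/160) = 8.863 servings → $4.43.
spinach only: max(400/18, 1418/456) = 22.22 servings → $28.89.
bell pepper + spinach with both tight: 3.383 servings and 1.923 servings → $4.19.
The minimum over all feasible corners is $4.19.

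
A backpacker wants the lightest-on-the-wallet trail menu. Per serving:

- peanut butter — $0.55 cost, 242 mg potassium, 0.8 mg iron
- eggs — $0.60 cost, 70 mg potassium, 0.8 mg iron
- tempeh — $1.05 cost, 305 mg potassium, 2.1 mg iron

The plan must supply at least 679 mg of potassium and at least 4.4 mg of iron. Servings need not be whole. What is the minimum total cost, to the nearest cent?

$2.25

Compare the cost at each extreme point of the feasible region.
peanut butter only: max(679/242, 4.4/0.8) = 5.5 servings → $3.02.
eggs only: max(679/70, 4.4/0.8) = 9.7 servings → $5.82.
tempeh only: max(679/305, 4.4/2.1) = 2.226 servings → $2.34.
peanut butter + eggs with both tight: 1.709 servings and 3.791 servings → $3.21.
peanut butter + tempeh with both tight: 0.3176 servings and 1.974 servings → $2.25.
eggs + tempeh: the both-tight solution has a negative serving — not a feasible corner.
The minimum over all feasible corners is $2.25.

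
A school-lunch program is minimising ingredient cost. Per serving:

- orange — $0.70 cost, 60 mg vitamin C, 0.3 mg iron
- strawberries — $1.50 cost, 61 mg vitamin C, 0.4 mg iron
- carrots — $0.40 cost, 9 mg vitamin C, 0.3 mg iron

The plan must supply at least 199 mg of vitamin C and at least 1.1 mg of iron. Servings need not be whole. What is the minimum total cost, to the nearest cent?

$2.44

For a min-cost LP with two ≥-constraints, a basic feasible solution has at most two positive variables.
orange only: max(199/60, 1.1/0.3) = 3.667 servings → $2.57.
strawberries only: max(199/61, 1.1/0.4) = 3.262 servings → $4.89.
carrots only: max(199/9, 1.1/0.3) = 22.11 servings → $8.84.
orange + strawberries with both tight: 2.193 servings and 1.105 servings → $3.19.
orange + carrots with both tight: 3.255 servings and 0.4118 servings → $2.44.
strawberries + carrots with both targets exact would need a negative amount; discard.
So the least-cost plan costs $2.44.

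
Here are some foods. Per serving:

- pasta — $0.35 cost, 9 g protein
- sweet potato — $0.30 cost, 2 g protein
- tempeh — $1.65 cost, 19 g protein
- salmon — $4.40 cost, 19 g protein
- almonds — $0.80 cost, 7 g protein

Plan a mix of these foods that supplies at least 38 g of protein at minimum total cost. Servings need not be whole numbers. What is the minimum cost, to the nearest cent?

Cost per g of protein: pasta $0.0389, tempeh $0.0868, almonds $0.1143, sweet potato $0.1500, salmon $0.2316.
With no serving limits, use only pasta: 38 g / 9 g = 4.222 servings × $0.35 = $1.48.

$1.48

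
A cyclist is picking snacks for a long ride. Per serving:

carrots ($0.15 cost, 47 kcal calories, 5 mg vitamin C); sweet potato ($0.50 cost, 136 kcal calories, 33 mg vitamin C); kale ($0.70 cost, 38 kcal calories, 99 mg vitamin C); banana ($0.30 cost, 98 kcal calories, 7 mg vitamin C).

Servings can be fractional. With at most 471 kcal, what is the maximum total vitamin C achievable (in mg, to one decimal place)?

1227.1 mg

Vitamin C per kcal: kale 2.605, sweet potato 0.2426, carrots 0.1064, banana 0.07143.
With no serving limits, spend the whole calories allowance on kale: 471 kcal / 38 kcal × 99 mg = 1227.1 mg.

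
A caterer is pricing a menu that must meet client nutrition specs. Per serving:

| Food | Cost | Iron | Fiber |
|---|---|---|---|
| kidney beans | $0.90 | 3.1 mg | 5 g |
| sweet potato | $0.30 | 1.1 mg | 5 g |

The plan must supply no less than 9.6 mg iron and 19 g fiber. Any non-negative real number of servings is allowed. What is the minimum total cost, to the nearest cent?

$2.62

Compare the cost at each extreme point of the feasible region.
kidney beans only: max(9.6/3.1, 19/5) = 3.8 servings → $3.42.
sweet potato only: max(9.6/1.1, 19/5) = 8.727 servings → $2.62.
kidney beans + sweet potato with both tight: 2.71 servings and 1.09 servings → $2.77.
So the least-cost plan costs $2.62.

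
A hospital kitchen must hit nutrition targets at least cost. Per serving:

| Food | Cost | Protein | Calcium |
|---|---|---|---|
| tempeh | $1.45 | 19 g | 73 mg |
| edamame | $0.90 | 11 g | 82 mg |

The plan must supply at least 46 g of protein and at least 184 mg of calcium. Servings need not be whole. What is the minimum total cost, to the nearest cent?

$3.52

tempeh only: max(46/19, 184/73) = 2.521 servings → $3.65.
edamame only: max(46/11, 184/82) = 4.182 servings → $3.76.
tempeh + edamame with both tight: 2.315 servings and 0.1828 servings → $3.52.
Cheapest feasible corner: $3.52.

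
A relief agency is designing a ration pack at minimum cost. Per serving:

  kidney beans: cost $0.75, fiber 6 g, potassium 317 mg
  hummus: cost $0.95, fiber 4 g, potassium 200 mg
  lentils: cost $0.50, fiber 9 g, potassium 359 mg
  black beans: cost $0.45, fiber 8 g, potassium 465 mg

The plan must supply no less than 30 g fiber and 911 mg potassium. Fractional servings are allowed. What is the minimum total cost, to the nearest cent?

$1.67

The cheapest plan sits at a corner of the feasible region — with two constraints it uses at most two foods.
kidney beans only: max(30/6, 911/317) = 5 servings → $3.75.
hummus only: max(30/4, 911/200) = 7.5 servings → $7.12.
lentils only: max(30/9, 911/359) = 3.333 servings → $1.67.
black beans only: max(30/8, 911/465) = 3.75 servings → $1.69.
kidney beans + hummus: intersection lies outside the first quadrant.
kidney beans + lentils: the both-tight solution has a negative serving — not a feasible corner.
kidney beans + black beans: intersection lies outside the first quadrant.
hummus + lentils: the both-tight solution has a negative serving — not a feasible corner.
hummus + black beans: the both-tight solution has a negative serving — not a feasible corner.
lentils + black beans: intersection lies outside the first quadrant.
So the least-cost plan costs $1.67.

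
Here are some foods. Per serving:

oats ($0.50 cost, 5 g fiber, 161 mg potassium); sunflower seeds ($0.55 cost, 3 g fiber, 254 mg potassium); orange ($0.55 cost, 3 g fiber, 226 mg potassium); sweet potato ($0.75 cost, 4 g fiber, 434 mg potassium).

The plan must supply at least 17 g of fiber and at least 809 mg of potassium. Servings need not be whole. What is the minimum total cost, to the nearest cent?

The cheapest plan sits at a corner of the feasible region — with two constraints it uses at most two foods.
oats only: max(17/5, 809/161) = 5.025 servings → $2.51.
sunflower seeds only: max(17/3, 809/254) = 5.667 servings → $3.12.
orange only: max(17/3, 809/226) = 5.667 servings → $3.12.
sweet potato only: max(17/4, 809/434) = 4.25 servings → $3.19.
oats + sunflower seeds with both tight: 2.403 servings and 1.662 servings → $2.12.
oats + orange with both tight: 2.187 servings and 2.022 servings → $2.21.
oats + sweet potato with both tight: 2.714 servings and 0.8571 servings → $2.00.
sunflower seeds + orange: intersection lies outside the first quadrant.
sunflower seeds + sweet potato: intersection lies outside the first quadrant.
orange + sweet potato: intersection lies outside the first quadrant.
So the least-cost plan costs $2.00.

$2.00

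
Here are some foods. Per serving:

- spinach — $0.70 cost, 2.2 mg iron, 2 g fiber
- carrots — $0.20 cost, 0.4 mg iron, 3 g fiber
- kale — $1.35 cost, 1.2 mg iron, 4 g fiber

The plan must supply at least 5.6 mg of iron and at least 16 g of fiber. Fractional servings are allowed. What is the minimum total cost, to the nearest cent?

An LP optimum is at a vertex; with two nutrient constraints at most two foods are used. Check each candidate.
spinach only: max(5.6/2.2, 16/2) = 8 servings → $5.60.
carrots only: max(5.6/0.4, 16/3) = 14 servings → $2.80.
kale only: max(5.6/1.2, 16/4) = 4.667 servings → $6.30.
spinach + carrots with both tight: 1.793 servings and 4.138 servings → $2.08.
spinach + kale with both tight: 0.5 servings and 3.75 servings → $5.41.
carrots + kale: the both-tight solution has a negative serving — not a feasible corner.
Cheapest feasible corner: $2.08.

$2.08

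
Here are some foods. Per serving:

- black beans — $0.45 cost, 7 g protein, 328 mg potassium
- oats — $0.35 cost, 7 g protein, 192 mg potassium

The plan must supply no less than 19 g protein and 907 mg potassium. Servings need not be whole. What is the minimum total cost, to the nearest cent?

With two linear requirements the optimum uses one or two foods; enumerate the corners.
black beans only: max(19/7, 907/328) = 2.765 servings → $1.24.
oats only: max(19/7, 907/192) = 4.724 servings → $1.65.
black beans + oats with both targets exact would need a negative amount; discard.
The minimum over all feasible corners is $1.24.

$1.24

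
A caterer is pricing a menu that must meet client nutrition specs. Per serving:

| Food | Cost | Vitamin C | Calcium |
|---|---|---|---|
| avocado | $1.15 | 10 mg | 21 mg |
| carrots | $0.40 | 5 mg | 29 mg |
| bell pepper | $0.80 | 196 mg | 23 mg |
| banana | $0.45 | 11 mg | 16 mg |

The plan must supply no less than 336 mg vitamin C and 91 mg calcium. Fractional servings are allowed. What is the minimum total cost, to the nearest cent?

$2.06

The cheapest plan sits at a corner of the feasible region — with two constraints it uses at most two foods.
avocado only: max(336/10, 91/21) = 33.6 servings → $38.64.
carrots only: max(336/5, 91/29) = 67.2 servings → $26.88.
bell pepper only: max(336/196, 91/23) = 3.957 servings → $3.17.
banana only: max(336/11, 91/16) = 30.55 servings → $13.75.
avocado + carrots: intersection lies outside the first quadrant.
avocado + bell pepper with both tight: 2.601 servings and 1.582 servings → $4.26.
avocado + banana: the both-tight solution has a negative serving — not a feasible corner.
carrots + bell pepper with both tight: 1.815 servings and 1.668 servings → $2.06.
carrots + banana: the both-tight solution has a negative serving — not a feasible corner.
bell pepper + banana with both tight: 1.518 servings and 3.506 servings → $2.79.
So the least-cost plan costs $2.06.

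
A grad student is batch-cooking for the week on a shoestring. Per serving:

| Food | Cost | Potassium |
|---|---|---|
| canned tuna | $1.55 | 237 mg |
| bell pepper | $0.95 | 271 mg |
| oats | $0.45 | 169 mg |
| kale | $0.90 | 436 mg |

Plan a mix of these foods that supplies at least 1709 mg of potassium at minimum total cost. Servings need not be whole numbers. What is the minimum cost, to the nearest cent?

Cost per mg of potassium: kale $0.0021, oats $0.0027, bell pepper $0.0035, canned tuna $0.0065.
With no serving limits, use only kale: 1709 mg / 436 mg = 3.92 servings × $0.90 = $3.53.

$3.53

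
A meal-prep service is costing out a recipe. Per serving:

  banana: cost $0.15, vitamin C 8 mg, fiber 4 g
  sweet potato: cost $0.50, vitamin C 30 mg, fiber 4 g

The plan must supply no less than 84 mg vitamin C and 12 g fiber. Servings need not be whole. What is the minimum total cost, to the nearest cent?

$1.40

This is a tiny linear program; its minimum lies at a vertex of the feasible set. List the vertices and price them.
banana only: max(84/8, 12/4) = 10.5 servings → $1.57.
sweet potato only: max(84/30, 12/4) = 3 servings → $1.50.
banana + sweet potato with both tight: 0.2727 servings and 2.727 servings → $1.40.
Cheapest feasible corner: $1.40.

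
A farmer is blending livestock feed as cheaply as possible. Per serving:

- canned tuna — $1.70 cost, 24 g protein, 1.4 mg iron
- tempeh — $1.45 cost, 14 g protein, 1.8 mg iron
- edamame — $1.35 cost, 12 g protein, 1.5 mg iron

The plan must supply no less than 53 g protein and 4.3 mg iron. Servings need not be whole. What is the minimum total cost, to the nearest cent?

$4.32

Compare the cost at each extreme point of the feasible region.
canned tuna only: max(53/24, 4.3/1.4) = 3.071 servings → $5.22.
tempeh only: max(53/14, 4.3/1.8) = 3.786 servings → $5.49.
edamame only: max(53/12, 4.3/1.5) = 4.417 servings → $5.96.
canned tuna + tempeh with both tight: 1.492 servings and 1.229 servings → $4.32.
canned tuna + edamame with both tight: 1.453 servings and 1.51 servings → $4.51.
tempeh + edamame: intersection lies outside the first quadrant.
Cheapest feasible corner: $4.32.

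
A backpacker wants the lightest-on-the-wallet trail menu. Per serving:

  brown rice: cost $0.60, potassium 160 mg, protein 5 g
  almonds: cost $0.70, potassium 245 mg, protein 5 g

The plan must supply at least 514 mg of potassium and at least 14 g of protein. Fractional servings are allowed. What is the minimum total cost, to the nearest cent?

brown rice only: max(514/160, 14/5) = 3.212 servings → $1.93.
almonds only: max(514/245, 14/5) = 2.8 servings → $1.96.
brown rice + almonds with both tight: 2.024 servings and 0.7765 servings → $1.76.
Cheapest feasible corner: $1.76.

$1.76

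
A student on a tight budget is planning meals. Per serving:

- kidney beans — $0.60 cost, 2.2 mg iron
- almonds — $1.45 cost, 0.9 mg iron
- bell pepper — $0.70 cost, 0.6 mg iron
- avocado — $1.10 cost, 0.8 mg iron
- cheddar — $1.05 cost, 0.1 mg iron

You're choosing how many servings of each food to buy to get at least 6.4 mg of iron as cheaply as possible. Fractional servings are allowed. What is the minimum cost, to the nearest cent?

$1.75

Cost per mg of iron: kidney beans $0.2727, bell pepper $1.1667, avocado $1.3750, almonds $1.6111, cheddar $10.5000.
With no serving limits, use only kidney beans: 6.4 mg / 2.2 mg = 2.909 servings × $0.60 = $1.75.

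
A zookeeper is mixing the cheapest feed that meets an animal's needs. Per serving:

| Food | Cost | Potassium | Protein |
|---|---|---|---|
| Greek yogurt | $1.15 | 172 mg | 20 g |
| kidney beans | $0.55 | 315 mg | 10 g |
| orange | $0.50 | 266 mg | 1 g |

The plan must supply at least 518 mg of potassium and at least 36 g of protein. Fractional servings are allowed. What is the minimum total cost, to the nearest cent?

$1.98

Greek yogurt only: max(518/172, 36/20) = 3.012 servings → $3.46.
kidney beans only: max(518/315, 36/10) = 3.6 servings → $1.98.
orange only: max(518/266, 36/1) = 36 servings → $18.00.
Greek yogurt + kidney beans with both tight: 1.345 servings and 0.91 servings → $2.05.
Greek yogurt + orange with both tight: 1.76 servings and 0.8096 servings → $2.43.
kidney beans + orange: the both-tight solution has a negative serving — not a feasible corner.
So the least-cost plan costs $1.98.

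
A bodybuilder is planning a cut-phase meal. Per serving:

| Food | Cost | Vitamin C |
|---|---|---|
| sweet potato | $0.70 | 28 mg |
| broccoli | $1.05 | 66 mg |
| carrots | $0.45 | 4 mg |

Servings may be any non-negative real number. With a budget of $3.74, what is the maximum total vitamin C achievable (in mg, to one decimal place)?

Vitamin C per dollar: broccoli 62.86, sweet potato 40, carrots 8.889.
With no serving limits, spend the whole cost allowance on broccoli: $3.74 / $1.05 × 66 mg = 235.1 mg.

235.1 mg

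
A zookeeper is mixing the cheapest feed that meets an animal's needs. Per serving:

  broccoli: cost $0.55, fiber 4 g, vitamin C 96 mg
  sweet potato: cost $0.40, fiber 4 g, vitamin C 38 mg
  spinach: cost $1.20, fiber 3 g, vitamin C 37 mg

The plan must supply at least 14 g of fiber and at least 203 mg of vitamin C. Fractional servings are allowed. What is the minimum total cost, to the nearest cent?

$1.58

A basic optimal solution has at most two foods positive. Try each food alone and each pair with both targets met exactly.
broccoli only: max(14/4, 203/96) = 3.5 servings → $1.93.
sweet potato only: max(14/4, 203/38) = 5.342 servings → $2.14.
spinach only: max(14/3, 203/37) = 5.486 servings → $6.58.
broccoli + sweet potato with both tight: 1.207 servings and 2.293 servings → $1.58.
broccoli + spinach with both tight: 0.65 servings and 3.8 servings → $4.92.
sweet potato + spinach: the both-tight solution has a negative serving — not a feasible corner.
Cheapest feasible corner: $1.58.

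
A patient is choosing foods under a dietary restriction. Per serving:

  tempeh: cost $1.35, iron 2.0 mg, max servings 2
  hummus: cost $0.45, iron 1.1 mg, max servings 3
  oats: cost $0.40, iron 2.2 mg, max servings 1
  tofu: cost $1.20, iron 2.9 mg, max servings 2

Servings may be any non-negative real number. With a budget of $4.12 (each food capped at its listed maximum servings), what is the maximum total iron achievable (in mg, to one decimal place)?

Iron per dollar: oats 5.5, hummus 2.444, tofu 2.417, tempeh 1.481.
Take 1 serving of oats: spends $0.40, +2.2 mg iron (running total 2.2 mg).
Take 3 servings of hummus: spends $1.35, +3.3 mg iron (running total 5.5 mg).
Take 1.975 servings of tofu: spends $2.37, +5.7 mg iron (running total 11.2 mg).
Greedy by best ratio exhausts the cost allowance optimally: 11.2 mg.

11.2 mg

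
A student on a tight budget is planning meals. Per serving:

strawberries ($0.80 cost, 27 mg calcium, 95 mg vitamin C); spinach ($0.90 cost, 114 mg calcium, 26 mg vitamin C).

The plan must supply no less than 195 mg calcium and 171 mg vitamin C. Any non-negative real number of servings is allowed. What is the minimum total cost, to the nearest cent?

$2.38

At the optimum either one food covers both requirements or two foods hit both targets exactly; no other combination can be cheaper.
strawberries only: max(195/27, 171/95) = 7.222 servings → $5.78.
spinach only: max(195/114, 171/26) = 6.577 servings → $5.92.
strawberries + spinach with both tight: 1.424 servings and 1.373 servings → $2.38.
So the least-cost plan costs $2.38.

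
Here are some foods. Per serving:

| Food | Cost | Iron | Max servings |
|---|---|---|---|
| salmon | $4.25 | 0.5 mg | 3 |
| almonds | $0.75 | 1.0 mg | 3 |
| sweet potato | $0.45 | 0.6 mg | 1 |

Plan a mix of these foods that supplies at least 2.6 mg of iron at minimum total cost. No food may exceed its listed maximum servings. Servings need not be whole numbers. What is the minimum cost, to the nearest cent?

Cost per mg of iron: almonds $0.7500, sweet potato $0.7500, salmon $8.5000.
Take 2.6 servings of almonds: +2.6 mg iron for $1.95 (total $1.95, still need 0.0 mg).
Filling from the cheapest source first is optimal under one linear minimum: $1.95.

$1.95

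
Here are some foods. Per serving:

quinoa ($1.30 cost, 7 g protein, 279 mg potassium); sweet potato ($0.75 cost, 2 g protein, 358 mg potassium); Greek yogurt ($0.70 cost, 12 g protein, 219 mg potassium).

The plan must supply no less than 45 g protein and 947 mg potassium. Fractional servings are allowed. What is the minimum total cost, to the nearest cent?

$2.87

Two binding constraints pin down two serving amounts, so the optimal mix uses at most two foods. The candidates are each food alone (scaled to the tighter of protein/potassium) and each pair with both constraints tight.
quinoa only: max(45/7, 947/279) = 6.429 servings → $8.36.
sweet potato only: max(45/2, 947/358) = 22.5 servings → $16.88.
Greek yogurt only: max(45/12, 947/219) = 4.324 servings → $3.03.
quinoa + sweet potato: the both-tight solution has a negative serving — not a feasible corner.
quinoa + Greek yogurt with both tight: 0.8314 servings and 3.265 servings → $3.37.
sweet potato + Greek yogurt with both tight: 0.3911 servings and 3.685 servings → $2.87.
Cheapest feasible corner: $2.87.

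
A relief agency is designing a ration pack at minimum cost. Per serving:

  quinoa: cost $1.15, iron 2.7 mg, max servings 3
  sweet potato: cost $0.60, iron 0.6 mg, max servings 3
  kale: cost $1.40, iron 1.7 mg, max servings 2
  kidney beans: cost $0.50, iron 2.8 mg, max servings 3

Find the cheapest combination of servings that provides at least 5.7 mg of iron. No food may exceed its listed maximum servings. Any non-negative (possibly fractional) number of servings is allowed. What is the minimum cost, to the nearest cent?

$1.02

Cost per mg of iron: kidney beans $0.1786, quinoa $0.4259, kale $0.8235, sweet potato $1.0000.
Take 2.036 servings of kidney beans: +5.7 mg iron for $1.02 (total $1.02, still need 0.0 mg).
Filling from the cheapest source first is optimal under one linear minimum: $1.02.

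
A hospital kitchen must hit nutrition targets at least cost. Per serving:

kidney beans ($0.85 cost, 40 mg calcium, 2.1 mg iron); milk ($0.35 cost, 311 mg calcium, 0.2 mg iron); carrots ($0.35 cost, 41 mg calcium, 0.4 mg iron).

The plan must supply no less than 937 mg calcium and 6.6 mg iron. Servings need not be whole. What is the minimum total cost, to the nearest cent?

For a min-cost LP with two ≥-constraints, a basic feasible solution has at most two positive variables.
kidney beans only: max(937/40, 6.6/2.1) = 23.43 servings → $19.91.
milk only: max(937/311, 6.6/0.2) = 33 servings → $11.55.
carrots only: max(937/41, 6.6/0.4) = 22.85 servings → $8.00.
kidney beans + milk with both tight: 2.891 servings and 2.641 servings → $3.38.
kidney beans + carrots: intersection lies outside the first quadrant.
milk + carrots with both tight: 0.8967 servings and 16.05 servings → $5.93.
Cheapest feasible corner: $3.38.

$3.38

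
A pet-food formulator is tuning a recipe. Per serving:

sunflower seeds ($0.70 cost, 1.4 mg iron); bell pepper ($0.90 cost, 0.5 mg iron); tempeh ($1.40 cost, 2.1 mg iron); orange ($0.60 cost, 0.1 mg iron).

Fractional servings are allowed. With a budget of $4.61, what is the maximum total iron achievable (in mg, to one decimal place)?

9.2 mg

Iron per dollar: sunflower seeds 2, tempeh 1.5, bell pepper 0.5556, orange 0.1667.
With no serving limits, spend the whole cost allowance on sunflower seeds: $4.61 / $0.70 × 1.4 mg = 9.2 mg.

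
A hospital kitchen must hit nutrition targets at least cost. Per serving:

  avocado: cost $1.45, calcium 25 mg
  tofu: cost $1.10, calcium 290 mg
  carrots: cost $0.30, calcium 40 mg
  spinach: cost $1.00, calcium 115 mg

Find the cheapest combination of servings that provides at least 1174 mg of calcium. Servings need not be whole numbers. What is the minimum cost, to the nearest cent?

Cost per mg of calcium: tofu $0.0038, carrots $0.0075, spinach $0.0087, avocado $0.0580.
With no serving limits, use only tofu: 1174 mg / 290 mg = 4.048 servings × $1.10 = $4.45.

$4.45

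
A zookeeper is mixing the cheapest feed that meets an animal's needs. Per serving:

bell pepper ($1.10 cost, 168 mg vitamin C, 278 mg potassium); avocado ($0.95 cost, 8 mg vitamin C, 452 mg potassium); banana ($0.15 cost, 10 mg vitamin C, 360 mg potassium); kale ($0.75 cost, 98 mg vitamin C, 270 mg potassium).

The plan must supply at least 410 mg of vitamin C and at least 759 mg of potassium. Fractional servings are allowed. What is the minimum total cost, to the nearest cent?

Check every corner: each single food scaled to meet both minima, and each pair solved so both constraints bind.
bell pepper only: max(410/168, 759/278) = 2.73 servings → $3.00.
avocado only: max(410/8, 759/452) = 51.25 servings → $48.69.
banana only: max(410/10, 759/360) = 41 servings → $6.15.
kale only: max(410/98, 759/270) = 4.184 servings → $3.14.
bell pepper + avocado with both tight: 2.432 servings and 0.1836 servings → $2.85.
bell pepper + banana with both tight: 2.427 servings and 0.2345 servings → $2.70.
bell pepper + kale with both tight: 2.005 servings and 0.747 servings → $2.77.
avocado + banana with both targets exact would need a negative amount; discard.
avocado + kale with both targets exact would need a negative amount; discard.
banana + kale with both targets exact would need a negative amount; discard.
The minimum over all feasible corners is $2.70.

$2.70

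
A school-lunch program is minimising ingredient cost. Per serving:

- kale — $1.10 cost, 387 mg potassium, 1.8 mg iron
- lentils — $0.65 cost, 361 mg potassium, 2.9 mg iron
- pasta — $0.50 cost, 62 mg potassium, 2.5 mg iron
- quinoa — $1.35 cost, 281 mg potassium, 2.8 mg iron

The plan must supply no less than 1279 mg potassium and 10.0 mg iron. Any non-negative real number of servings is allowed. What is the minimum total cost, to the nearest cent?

$2.30

Compare the cost at each extreme point of the feasible region.
kale only: max(1279/387, 10.0/1.8) = 5.556 servings → $6.11.
lentils only: max(1279/361, 10.0/2.9) = 3.543 servings → $2.30.
pasta only: max(1279/62, 10.0/2.5) = 20.63 servings → $10.31.
quinoa only: max(1279/281, 10.0/2.8) = 4.552 servings → $6.14.
kale + lentils with both tight: 0.2097 servings and 3.318 servings → $2.39.
kale + pasta with both tight: 3.011 servings and 1.832 servings → $4.23.
kale + quinoa with both tight: 1.335 servings and 2.713 servings → $5.13.
lentils + pasta: intersection lies outside the first quadrant.
lentils + quinoa: the both-tight solution has a negative serving — not a feasible corner.
pasta + quinoa: intersection lies outside the first quadrant.
Cheapest feasible corner: $2.30.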